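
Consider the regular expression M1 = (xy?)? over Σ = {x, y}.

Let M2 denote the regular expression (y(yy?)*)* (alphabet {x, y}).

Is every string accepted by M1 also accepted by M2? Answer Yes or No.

The string x is in L(M1) but not in L(M2).
So L(M1) ⊄ L(M2).

No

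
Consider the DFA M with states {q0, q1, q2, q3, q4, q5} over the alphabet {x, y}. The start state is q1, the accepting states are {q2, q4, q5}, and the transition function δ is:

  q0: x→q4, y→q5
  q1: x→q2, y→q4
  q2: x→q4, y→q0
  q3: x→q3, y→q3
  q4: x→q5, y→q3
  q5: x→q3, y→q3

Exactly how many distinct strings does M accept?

The useful subgraph on states {q0, q1, q2, q4, q5} is acyclic, so L(M) is finite; the longest accepting path visits 5 useful states, giving maximum string length 4.
Counting accepting paths from q1 by length: 2 of length 1, 2 of length 2, 3 of length 3, 1 of length 4. Total 8.

8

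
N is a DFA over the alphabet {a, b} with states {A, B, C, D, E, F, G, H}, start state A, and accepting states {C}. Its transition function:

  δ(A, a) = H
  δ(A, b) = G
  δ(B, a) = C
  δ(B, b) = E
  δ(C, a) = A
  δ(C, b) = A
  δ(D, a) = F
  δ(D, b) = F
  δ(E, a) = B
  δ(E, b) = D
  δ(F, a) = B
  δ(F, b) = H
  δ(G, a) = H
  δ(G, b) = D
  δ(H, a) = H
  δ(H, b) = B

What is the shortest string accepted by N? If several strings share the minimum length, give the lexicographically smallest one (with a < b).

aba

A breadth-first search from A reaches an accepting state first via the path A → H → B → C on input aba.
No string of length < 3 is accepted (BFS exhausts all shorter strings without reaching an accepting state), and aba is the lexicographically least accepting string of length 3.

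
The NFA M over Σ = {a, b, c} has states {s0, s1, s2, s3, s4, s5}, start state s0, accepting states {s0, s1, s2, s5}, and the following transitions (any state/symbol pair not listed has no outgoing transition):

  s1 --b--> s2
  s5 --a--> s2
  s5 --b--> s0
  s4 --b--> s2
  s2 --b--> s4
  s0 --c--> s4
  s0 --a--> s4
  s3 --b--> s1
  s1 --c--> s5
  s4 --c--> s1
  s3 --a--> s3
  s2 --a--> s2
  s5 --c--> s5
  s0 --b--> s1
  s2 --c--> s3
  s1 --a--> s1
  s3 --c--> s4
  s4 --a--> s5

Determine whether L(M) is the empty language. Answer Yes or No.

The empty string ε is accepted: the run s0 ends in the accepting state s0.
Since at least one string is accepted, L(M) is not empty.

No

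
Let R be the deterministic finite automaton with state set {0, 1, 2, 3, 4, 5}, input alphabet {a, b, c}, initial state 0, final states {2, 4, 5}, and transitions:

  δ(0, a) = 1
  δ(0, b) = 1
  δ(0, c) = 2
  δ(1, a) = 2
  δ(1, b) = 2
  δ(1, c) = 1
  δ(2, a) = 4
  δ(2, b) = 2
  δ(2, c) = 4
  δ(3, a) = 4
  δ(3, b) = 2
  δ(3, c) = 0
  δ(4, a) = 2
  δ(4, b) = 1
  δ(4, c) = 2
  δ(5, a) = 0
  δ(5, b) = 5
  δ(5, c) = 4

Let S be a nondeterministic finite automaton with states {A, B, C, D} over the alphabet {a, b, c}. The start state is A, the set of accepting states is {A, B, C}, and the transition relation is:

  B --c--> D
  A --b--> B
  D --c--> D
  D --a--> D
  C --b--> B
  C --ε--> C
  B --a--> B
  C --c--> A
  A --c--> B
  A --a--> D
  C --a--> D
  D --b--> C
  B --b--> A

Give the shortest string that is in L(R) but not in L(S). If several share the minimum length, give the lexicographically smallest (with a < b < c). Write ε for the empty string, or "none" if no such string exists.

aa

The string aa is accepted by R but not by S.
No shorter string lies in the difference, and aa is the lexicographically first length-2 string in L(R) \ L(S).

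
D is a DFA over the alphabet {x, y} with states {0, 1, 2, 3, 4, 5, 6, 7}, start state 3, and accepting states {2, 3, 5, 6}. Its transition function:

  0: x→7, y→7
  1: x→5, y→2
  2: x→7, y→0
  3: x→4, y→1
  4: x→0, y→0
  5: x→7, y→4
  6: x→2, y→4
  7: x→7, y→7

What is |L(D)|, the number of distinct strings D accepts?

The useful subgraph on states {1, 2, 3, 5} is acyclic, so L(D) is finite; the longest accepting path visits 3 useful states, giving maximum string length 2.
Counting accepting paths from 3 by length: 1 of length 0, 2 of length 2. Total 3.

3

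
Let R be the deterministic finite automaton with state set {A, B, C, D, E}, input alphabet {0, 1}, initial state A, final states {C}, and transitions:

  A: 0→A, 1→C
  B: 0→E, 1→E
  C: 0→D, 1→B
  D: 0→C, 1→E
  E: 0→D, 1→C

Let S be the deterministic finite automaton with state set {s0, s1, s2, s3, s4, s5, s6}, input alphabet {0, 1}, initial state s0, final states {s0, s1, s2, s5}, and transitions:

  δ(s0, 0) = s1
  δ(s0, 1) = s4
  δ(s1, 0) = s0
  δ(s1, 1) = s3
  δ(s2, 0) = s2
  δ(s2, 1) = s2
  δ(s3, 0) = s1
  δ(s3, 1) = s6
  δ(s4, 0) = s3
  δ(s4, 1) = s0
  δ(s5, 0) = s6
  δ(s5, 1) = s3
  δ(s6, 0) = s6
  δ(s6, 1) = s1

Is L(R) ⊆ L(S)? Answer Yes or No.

The string 1 is in L(R) but not in L(S).
So L(R) ⊄ L(S).

No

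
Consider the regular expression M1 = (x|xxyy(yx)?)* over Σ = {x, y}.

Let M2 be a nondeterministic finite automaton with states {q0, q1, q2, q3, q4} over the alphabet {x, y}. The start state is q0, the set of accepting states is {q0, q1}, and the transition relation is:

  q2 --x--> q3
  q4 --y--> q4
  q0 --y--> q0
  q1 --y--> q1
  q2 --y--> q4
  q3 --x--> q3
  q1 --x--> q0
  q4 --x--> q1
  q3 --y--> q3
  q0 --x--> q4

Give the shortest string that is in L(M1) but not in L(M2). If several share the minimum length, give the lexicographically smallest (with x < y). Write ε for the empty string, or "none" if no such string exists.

x

The string x is accepted by M1 but not by M2.
No shorter string lies in the difference, and x is the lexicographically first length-1 string in L(M1) \ L(M2).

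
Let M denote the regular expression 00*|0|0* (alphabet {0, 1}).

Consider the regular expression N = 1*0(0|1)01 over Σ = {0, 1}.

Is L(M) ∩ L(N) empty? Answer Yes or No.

Converting the expression M to a DFA (subset construction, then merging equivalent states) gives the minimal DFA with states {m0, m1}, start state m0, accepting states {m0} and transitions m0: 0→m0, 1→m1; m1: 0→m1, 1→m1.
Converting the expression N to a DFA (subset construction, then merging equivalent states) gives the minimal DFA with states {n0, n1, n2, n3, n4, n5}, start state n0, accepting states {n5} and transitions n0: 0→n1, 1→n0; n1: 0→n2, 1→n2; n2: 0→n3, 1→n4; n3: 0→n4, 1→n5; n4: 0→n4, 1→n4; n5: 0→n4, 1→n4.
Exploring the product automaton M × N from the start pair (m0, n0), following both machines on each input symbol, reaches 11 state pairs: (m0, n0), (m0, n1), (m1, n0), (m0, n2), (m1, n2), (m1, n1), (m0, n3), (m1, n4), (m1, n3), (m0, n4), (m1, n5).
M accepts in {m0} and N accepts in {n5}; no reachable pair has both components accepting, so no string drives both machines to acceptance simultaneously and L(M) ∩ L(N) = ∅.
So no string is accepted by both, and the intersection is empty.

Yes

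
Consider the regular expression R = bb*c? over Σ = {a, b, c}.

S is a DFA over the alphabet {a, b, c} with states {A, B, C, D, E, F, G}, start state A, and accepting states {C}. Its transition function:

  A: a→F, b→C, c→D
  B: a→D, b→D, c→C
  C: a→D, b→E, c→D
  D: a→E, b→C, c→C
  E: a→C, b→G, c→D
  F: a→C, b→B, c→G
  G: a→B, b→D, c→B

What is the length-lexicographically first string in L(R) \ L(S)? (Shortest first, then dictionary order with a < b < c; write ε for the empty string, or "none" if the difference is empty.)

The string bb is accepted by R but not by S.
No shorter string lies in the difference, and bb is the lexicographically first length-2 string in L(R) \ L(S).

bb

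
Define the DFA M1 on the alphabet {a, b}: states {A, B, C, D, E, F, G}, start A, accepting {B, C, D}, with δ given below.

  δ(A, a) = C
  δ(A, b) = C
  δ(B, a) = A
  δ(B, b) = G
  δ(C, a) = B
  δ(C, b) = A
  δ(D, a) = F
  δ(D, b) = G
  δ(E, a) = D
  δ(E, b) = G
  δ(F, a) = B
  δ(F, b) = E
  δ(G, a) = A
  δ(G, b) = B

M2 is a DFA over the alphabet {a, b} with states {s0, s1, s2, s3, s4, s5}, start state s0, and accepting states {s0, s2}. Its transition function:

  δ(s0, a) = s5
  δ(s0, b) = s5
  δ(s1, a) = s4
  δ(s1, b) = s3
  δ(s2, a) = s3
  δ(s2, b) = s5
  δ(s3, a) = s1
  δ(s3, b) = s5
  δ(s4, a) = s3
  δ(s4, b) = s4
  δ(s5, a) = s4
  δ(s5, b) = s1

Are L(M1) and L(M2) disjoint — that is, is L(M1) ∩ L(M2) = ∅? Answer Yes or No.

Yes

Exploring the product automaton M1 × M2 from the start pair (A, s0), following both machines on each input symbol, reaches 17 state pairs: (A, s0), (C, s5), (B, s4), (A, s1), (A, s3), (G, s4), (C, s4), (C, s3), (C, s1), (B, s3), (A, s4), (B, s1), (A, s5), (G, s5), (G, s3), (B, s5), (G, s1).
M1 accepts in {B, C, D} and M2 accepts in {s0, s2}; no reachable pair has both components accepting, so no string drives both machines to acceptance simultaneously and L(M1) ∩ L(M2) = ∅.
So no string is accepted by both, and the intersection is empty.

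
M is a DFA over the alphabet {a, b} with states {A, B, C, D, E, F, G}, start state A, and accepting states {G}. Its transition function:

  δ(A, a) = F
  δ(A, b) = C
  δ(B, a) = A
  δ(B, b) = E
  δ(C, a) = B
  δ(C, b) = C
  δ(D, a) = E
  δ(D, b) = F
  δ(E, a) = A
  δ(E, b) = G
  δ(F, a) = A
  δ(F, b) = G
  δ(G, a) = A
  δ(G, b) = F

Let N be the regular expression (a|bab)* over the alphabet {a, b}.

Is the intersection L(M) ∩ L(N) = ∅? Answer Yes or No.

Converting the expression N to a DFA (subset construction, then merging equivalent states) gives the minimal DFA with states {n0, n1, n2, n3}, start state n0, accepting states {n0} and transitions n0: a→n0, b→n1; n1: a→n2, b→n3; n2: a→n3, b→n0; n3: a→n3, b→n3.
Exploring the product automaton M × N from the start pair (A, n0), following both machines on each input symbol, reaches 16 state pairs: (A, n0), (F, n0), (C, n1), (G, n1), (B, n2), (C, n3), (A, n2), (F, n3), (A, n3), (E, n0), (B, n3), (C, n0), (G, n3), (E, n3), (B, n0), (E, n1).
M accepts in {G} and N accepts in {n0}; no reachable pair has both components accepting, so no string drives both machines to acceptance simultaneously and L(M) ∩ L(N) = ∅.
So no string is accepted by both, and the intersection is empty.

Yes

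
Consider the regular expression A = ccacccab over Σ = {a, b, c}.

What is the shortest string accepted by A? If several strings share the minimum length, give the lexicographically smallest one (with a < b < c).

By inspection of the expression, no string of length less than 8 matches, and ccacccab is the lexicographically first match of length 8.

ccacccab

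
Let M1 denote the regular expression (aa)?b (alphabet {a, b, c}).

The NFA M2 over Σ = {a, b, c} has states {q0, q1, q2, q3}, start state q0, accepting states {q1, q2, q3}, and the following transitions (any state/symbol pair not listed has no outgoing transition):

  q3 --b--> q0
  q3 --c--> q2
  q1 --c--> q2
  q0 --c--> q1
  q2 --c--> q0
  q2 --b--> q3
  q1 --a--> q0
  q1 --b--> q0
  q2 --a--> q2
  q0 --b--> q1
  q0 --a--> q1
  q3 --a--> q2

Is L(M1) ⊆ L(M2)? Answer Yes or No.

Converting the expression M1 to a DFA (subset construction, then merging equivalent states) gives the minimal DFA with states {r0, r1, r2, r3, r4}, start state r0, accepting states {r2} and transitions r0: a→r1, b→r2, c→r3; r1: a→r4, b→r3, c→r3; r2: a→r3, b→r3, c→r3; r3: a→r3, b→r3, c→r3; r4: a→r3, b→r2, c→r3.
Exploring the product automaton M1 × M2 from the start pair (r0, q0), following both machines on each input symbol, reaches 8 state pairs: (r0, q0), (r1, q1), (r2, q1), (r3, q1), (r4, q0), (r3, q0), (r3, q2), (r3, q3).
M1 accepts in {r2} and M2 accepts in {q1, q2, q3}. The reachable pairs whose M1-component is accepting are (r2, q1); in each of them the M2-component is accepting too, so the product for L(M1) \ L(M2) (M1-component accepting, M2-component rejecting) has no reachable accepting pair and the difference is empty.
Hence every string in L(M1) is also in L(M2).

Yes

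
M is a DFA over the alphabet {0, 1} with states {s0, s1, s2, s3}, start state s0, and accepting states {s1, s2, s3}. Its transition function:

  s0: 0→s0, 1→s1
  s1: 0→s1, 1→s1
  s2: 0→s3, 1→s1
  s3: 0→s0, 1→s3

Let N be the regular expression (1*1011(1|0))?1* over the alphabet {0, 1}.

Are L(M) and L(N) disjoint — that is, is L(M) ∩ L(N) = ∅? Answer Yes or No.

No

The string 1 is accepted by both M and N.
Hence L(M) ∩ L(N) ≠ ∅.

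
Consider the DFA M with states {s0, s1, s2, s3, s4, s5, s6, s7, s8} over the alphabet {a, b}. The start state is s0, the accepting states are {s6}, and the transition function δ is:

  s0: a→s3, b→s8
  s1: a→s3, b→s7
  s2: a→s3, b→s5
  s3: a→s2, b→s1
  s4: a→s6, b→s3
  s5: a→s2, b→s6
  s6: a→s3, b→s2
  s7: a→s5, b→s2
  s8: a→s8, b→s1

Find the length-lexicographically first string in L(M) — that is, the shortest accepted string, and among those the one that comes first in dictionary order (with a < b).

A breadth-first search from s0 reaches an accepting state first via the path s0 → s3 → s2 → s5 → s6 on input aabb.
No string of length < 4 is accepted (BFS exhausts all shorter strings without reaching an accepting state), and aabb is the lexicographically least accepting string of length 4.

aabb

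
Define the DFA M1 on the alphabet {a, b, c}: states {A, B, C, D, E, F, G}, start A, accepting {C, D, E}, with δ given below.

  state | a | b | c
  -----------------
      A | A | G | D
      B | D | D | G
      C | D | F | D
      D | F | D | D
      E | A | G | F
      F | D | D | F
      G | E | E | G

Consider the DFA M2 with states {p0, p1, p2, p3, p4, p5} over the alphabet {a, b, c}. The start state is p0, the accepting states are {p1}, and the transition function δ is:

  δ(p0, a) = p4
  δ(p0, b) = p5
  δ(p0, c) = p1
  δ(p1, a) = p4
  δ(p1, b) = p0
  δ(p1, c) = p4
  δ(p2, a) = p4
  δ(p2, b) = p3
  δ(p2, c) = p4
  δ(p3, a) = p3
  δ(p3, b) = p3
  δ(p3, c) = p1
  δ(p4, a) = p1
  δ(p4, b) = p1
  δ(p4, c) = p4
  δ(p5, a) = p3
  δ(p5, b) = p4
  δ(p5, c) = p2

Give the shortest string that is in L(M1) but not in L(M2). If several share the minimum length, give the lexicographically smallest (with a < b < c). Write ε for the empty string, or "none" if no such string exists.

The string ac is accepted by M1 but not by M2.
No shorter string lies in the difference, and ac is the lexicographically first length-2 string in L(M1) \ L(M2).

ac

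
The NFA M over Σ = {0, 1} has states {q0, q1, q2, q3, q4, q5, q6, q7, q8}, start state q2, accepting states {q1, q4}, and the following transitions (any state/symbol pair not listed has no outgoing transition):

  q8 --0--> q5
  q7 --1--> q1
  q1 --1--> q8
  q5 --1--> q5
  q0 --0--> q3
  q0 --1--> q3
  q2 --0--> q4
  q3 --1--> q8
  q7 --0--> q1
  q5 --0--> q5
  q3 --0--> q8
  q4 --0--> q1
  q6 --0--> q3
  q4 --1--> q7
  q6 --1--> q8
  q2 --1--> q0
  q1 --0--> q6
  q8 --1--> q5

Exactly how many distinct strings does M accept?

4

The useful subgraph on states {q1, q2, q4, q7} is acyclic, so L(M) is finite; the longest accepting path visits 4 useful states, giving maximum string length 3.
Counting accepting paths from q2 by length: 1 of length 1, 1 of length 2, 2 of length 3. Total 4.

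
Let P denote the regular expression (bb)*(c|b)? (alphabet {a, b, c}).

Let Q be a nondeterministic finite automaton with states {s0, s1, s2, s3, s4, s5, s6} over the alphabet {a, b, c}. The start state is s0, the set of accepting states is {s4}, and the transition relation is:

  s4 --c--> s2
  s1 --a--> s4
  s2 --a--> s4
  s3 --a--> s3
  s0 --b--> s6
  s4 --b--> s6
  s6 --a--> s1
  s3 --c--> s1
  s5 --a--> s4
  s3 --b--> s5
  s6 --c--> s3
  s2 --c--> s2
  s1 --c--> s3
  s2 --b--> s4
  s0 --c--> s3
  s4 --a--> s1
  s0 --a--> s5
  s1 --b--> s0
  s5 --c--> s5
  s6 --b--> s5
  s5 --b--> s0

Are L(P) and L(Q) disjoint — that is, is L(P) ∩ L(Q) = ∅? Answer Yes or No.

Converting the expression P to a DFA (subset construction, then merging equivalent states) gives the minimal DFA with states {p0, p1, p2, p3}, start state p0, accepting states {p0, p2, p3} and transitions p0: a→p1, b→p2, c→p3; p1: a→p1, b→p1, c→p1; p2: a→p1, b→p0, c→p1; p3: a→p1, b→p1, c→p1.
Exploring the product automaton P × Q from the start pair (p0, s0), following both machines on each input symbol, reaches 15 state pairs: (p0, s0), (p1, s5), (p2, s6), (p3, s3), (p1, s4), (p1, s0), (p1, s1), (p0, s5), (p1, s3), (p1, s6), (p1, s2), (p2, s0), (p3, s5), (p0, s6), (p2, s5).
P accepts in {p0, p2, p3} and Q accepts in {s4}; no reachable pair has both components accepting, so no string drives both machines to acceptance simultaneously and L(P) ∩ L(Q) = ∅.
So no string is accepted by both, and the intersection is empty.

Yes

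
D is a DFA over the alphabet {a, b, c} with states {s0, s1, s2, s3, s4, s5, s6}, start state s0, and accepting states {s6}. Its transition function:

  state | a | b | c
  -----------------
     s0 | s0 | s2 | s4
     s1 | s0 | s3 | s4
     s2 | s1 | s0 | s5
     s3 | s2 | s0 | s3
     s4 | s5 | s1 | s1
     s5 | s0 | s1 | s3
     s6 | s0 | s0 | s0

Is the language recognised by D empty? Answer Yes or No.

Yes

The states reachable from the start state are {s0, s1, s2, s3, s4, s5}.
None of the accepting states {s6} is reachable, so no string is accepted and L(D) = ∅.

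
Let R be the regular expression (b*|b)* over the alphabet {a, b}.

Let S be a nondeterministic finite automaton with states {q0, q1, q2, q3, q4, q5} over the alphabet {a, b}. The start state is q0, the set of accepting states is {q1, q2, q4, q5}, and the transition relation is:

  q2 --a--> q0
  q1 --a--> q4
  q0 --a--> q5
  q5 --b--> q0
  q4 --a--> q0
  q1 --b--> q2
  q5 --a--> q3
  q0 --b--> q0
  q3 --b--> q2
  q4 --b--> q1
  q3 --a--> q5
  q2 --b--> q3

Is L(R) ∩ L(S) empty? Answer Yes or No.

Yes

Converting the expression R to a DFA (subset construction, then merging equivalent states) gives the minimal DFA with states {r0, r1}, start state r0, accepting states {r0} and transitions r0: a→r1, b→r0; r1: a→r1, b→r1.
Exploring the product automaton R × S from the start pair (r0, q0), following both machines on each input symbol, reaches 5 state pairs: (r0, q0), (r1, q5), (r1, q3), (r1, q0), (r1, q2).
R accepts in {r0} and S accepts in {q1, q2, q4, q5}; no reachable pair has both components accepting, so no string drives both machines to acceptance simultaneously and L(R) ∩ L(S) = ∅.
So no string is accepted by both, and the intersection is empty.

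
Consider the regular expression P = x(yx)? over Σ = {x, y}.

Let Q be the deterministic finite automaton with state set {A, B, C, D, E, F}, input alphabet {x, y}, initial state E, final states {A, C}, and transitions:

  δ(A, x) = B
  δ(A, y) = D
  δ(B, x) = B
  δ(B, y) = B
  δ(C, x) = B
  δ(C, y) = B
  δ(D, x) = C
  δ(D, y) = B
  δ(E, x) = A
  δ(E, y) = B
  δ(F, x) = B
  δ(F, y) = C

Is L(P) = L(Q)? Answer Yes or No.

Yes

Converting the expression P to a DFA (subset construction, then merging equivalent states) gives the minimal DFA with states {p0, p1, p2, p3, p4}, start state p0, accepting states {p1, p4} and transitions p0: x→p1, y→p2; p1: x→p2, y→p3; p2: x→p2, y→p2; p3: x→p4, y→p2; p4: x→p2, y→p2.
Exploring the product automaton P × Q from the start pair (p0, E), following both machines on each input symbol, reaches 5 state pairs: (p0, E), (p1, A), (p2, B), (p3, D), (p4, C).
P accepts in {p1, p4} and Q accepts in {A, C}. In every reachable pair the two components are either both accepting — (p1, A), (p4, C) — or both non-accepting, so no string is accepted by exactly one of the machines: L(P) \ L(Q) and L(Q) \ L(P) are both empty.
Hence every string is accepted by P iff it is accepted by Q, and the two languages coincide.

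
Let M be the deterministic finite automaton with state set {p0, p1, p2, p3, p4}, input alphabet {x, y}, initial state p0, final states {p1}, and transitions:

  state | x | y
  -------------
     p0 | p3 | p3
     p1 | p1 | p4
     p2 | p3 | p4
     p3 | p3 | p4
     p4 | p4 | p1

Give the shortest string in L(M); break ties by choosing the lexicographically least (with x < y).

xyy

A breadth-first search from p0 reaches an accepting state first via the path p0 → p3 → p4 → p1 on input xyy.
No string of length < 3 is accepted (BFS exhausts all shorter strings without reaching an accepting state), and xyy is the lexicographically least accepting string of length 3.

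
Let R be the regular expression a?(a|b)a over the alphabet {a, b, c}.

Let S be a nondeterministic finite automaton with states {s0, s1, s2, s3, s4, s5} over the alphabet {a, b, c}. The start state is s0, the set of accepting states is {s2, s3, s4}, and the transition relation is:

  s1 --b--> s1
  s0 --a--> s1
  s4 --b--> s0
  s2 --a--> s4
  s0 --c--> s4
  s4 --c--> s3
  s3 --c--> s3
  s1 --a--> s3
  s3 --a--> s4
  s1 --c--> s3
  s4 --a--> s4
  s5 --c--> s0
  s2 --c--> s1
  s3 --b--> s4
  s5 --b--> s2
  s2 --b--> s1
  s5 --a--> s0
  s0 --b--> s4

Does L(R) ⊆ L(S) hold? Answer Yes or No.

Converting the expression R to a DFA (subset construction, then merging equivalent states) gives the minimal DFA with states {r0, r1, r2, r3, r4, r5}, start state r0, accepting states {r4, r5} and transitions r0: a→r1, b→r2, c→r3; r1: a→r4, b→r2, c→r3; r2: a→r5, b→r3, c→r3; r3: a→r3, b→r3, c→r3; r4: a→r5, b→r3, c→r3; r5: a→r3, b→r3, c→r3.
Exploring the product automaton R × S from the start pair (r0, s0), following both machines on each input symbol, reaches 11 state pairs: (r0, s0), (r1, s1), (r2, s4), (r3, s4), (r4, s3), (r2, s1), (r3, s3), (r5, s4), (r3, s0), (r5, s3), (r3, s1).
R accepts in {r4, r5} and S accepts in {s2, s3, s4}. The reachable pairs whose R-component is accepting are (r4, s3), (r5, s4), (r5, s3); in each of them the S-component is accepting too, so the product for L(R) \ L(S) (R-component accepting, S-component rejecting) has no reachable accepting pair and the difference is empty.
Hence every string in L(R) is also in L(S).

Yes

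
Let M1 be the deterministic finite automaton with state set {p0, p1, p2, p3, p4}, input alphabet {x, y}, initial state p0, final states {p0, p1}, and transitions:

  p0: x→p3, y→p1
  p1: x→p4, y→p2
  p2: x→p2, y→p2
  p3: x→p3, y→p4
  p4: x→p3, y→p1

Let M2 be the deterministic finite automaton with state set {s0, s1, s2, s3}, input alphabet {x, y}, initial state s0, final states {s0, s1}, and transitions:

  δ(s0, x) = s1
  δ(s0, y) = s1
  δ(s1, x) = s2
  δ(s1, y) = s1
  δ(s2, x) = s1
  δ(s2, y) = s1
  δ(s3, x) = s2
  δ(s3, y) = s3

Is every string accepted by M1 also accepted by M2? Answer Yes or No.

Exploring the product automaton M1 × M2 from the start pair (p0, s0), following both machines on each input symbol, reaches 8 state pairs: (p0, s0), (p3, s1), (p1, s1), (p3, s2), (p4, s1), (p4, s2), (p2, s1), (p2, s2).
M1 accepts in {p0, p1} and M2 accepts in {s0, s1}. The reachable pairs whose M1-component is accepting are (p0, s0), (p1, s1); in each of them the M2-component is accepting too, so the product for L(M1) \ L(M2) (M1-component accepting, M2-component rejecting) has no reachable accepting pair and the difference is empty.
Hence every string in L(M1) is also in L(M2).

Yes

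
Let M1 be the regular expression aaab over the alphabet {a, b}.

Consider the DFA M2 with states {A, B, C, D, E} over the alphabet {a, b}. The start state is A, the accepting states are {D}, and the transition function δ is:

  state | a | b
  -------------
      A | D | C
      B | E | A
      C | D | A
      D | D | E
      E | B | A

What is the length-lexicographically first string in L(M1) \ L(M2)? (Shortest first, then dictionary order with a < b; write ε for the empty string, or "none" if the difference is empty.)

The string aaab is accepted by M1 but not by M2.
No shorter string lies in the difference, and aaab is the lexicographically first length-4 string in L(M1) \ L(M2).

aaab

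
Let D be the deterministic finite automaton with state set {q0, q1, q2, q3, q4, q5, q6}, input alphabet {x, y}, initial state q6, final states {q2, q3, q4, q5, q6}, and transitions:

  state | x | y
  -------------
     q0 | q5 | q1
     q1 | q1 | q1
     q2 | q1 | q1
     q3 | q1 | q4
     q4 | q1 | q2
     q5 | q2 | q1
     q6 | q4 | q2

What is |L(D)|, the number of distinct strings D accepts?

4

The useful subgraph on states {q2, q4, q6} is acyclic, so L(D) is finite; the longest accepting path visits 3 useful states, giving maximum string length 2.
Counting accepting paths from q6 by length: 1 of length 0, 2 of length 1, 1 of length 2. Total 4.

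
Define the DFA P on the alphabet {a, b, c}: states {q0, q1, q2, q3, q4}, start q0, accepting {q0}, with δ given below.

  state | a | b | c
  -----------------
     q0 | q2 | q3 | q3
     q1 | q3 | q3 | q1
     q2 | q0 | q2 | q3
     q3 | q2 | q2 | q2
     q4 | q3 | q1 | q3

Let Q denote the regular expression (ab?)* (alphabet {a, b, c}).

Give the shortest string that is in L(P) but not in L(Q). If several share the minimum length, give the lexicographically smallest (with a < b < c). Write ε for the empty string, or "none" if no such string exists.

The string baa is accepted by P but not by Q.
No shorter string lies in the difference, and baa is the lexicographically first length-3 string in L(P) \ L(Q).

baa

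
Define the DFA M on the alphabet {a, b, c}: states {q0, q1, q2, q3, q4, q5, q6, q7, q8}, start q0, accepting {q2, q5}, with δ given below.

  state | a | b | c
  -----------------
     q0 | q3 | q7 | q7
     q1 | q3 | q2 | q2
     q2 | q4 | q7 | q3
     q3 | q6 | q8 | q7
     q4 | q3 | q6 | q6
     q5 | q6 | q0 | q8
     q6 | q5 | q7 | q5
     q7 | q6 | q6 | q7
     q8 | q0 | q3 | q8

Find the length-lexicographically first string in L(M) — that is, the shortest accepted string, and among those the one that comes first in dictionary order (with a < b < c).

A breadth-first search from q0 reaches an accepting state first via the path q0 → q3 → q6 → q5 on input aaa.
No string of length < 3 is accepted (BFS exhausts all shorter strings without reaching an accepting state), and aaa is the lexicographically least accepting string of length 3.

aaa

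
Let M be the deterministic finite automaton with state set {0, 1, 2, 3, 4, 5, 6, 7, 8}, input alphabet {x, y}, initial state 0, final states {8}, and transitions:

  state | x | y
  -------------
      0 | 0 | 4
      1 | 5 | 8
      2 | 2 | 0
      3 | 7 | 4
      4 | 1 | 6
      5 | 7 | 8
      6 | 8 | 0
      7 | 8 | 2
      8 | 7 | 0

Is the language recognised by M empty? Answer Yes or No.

No

The string yxy is accepted: the run 0 → 4 → 1 → 8 ends in the accepting state 8.
Since at least one string is accepted, L(M) is not empty.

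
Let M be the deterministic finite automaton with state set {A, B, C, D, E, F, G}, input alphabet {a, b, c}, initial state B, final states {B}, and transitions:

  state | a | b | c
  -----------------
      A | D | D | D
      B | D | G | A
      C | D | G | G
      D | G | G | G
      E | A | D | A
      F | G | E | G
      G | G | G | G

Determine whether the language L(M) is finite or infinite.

finite

The useful states (reachable from B and able to reach an accepting state) are {B}.
Restricted to these states the transition graph has no cycle, so every accepting path has bounded length and L is finite.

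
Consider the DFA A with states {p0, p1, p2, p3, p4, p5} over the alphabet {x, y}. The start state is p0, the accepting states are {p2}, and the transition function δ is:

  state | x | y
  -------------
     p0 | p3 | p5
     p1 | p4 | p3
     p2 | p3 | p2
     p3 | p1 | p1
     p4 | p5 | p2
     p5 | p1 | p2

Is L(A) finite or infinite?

infinite

State p3 is reachable from the start and can reach an accepting state, and it lies on the cycle p3 → p1 → p3.
Traversing that cycle any number of times yields accepted strings of unbounded length, so the language is infinite.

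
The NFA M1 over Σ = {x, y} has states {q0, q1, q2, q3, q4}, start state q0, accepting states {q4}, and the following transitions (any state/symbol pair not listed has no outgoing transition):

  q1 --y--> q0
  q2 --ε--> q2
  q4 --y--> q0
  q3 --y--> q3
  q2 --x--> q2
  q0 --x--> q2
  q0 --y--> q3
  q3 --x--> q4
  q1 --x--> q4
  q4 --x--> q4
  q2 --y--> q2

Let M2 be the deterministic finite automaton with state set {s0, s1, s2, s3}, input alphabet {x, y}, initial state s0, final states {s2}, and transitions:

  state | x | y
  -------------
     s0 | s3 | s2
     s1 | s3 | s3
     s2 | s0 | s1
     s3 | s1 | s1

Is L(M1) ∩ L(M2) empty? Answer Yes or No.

Exploring the product automaton M1 × M2 from the start pair (q0, s0), following both machines on each input symbol, reaches 14 state pairs: (q0, s0), (q2, s3), (q3, s2), (q2, s1), (q4, s0), (q3, s1), (q4, s3), (q0, s2), (q3, s3), (q4, s1), (q0, s1), (q2, s0), (q0, s3), (q2, s2).
M1 accepts in {q4} and M2 accepts in {s2}; no reachable pair has both components accepting, so no string drives both machines to acceptance simultaneously and L(M1) ∩ L(M2) = ∅.
So no string is accepted by both, and the intersection is empty.

Yes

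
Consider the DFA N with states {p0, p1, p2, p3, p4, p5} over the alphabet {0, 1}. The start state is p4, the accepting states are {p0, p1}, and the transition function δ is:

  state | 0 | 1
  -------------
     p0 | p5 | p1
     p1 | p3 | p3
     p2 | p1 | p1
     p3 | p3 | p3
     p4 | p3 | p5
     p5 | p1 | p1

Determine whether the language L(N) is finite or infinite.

finite

The useful states (reachable from p4 and able to reach an accepting state) are {p1, p4, p5}.
Restricted to these states the transition graph has no cycle, so every accepting path has bounded length and L is finite.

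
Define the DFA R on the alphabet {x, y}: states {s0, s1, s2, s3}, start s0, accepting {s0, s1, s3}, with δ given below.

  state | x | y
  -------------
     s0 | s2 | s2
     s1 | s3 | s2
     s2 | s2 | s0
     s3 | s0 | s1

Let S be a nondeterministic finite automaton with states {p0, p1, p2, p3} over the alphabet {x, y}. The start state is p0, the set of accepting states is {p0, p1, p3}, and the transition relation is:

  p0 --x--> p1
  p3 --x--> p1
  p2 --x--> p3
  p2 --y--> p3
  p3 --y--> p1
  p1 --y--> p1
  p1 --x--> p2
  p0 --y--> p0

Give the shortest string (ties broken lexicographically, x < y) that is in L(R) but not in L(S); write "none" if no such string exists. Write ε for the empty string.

none

Exploring the product automaton R × S from the start pair (s0, p0), following both machines on each input symbol, reaches 7 state pairs: (s0, p0), (s2, p1), (s2, p0), (s2, p2), (s0, p1), (s2, p3), (s0, p3).
R accepts in {s0, s1, s3} and S accepts in {p0, p1, p3}. The reachable pairs whose R-component is accepting are (s0, p0), (s0, p1), (s0, p3); in each of them the S-component is accepting too, so the product for L(R) \ L(S) (R-component accepting, S-component rejecting) has no reachable accepting pair and the difference is empty.
So every string accepted by R is also accepted by S: L(R) \ L(S) = ∅ and there is no such string.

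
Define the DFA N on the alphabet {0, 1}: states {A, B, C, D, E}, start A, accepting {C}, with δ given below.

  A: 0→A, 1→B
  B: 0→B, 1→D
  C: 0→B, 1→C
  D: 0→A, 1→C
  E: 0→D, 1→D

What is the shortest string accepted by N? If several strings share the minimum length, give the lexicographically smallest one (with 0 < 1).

A breadth-first search from A reaches an accepting state first via the path A → B → D → C on input 111.
No string of length < 3 is accepted (BFS exhausts all shorter strings without reaching an accepting state), and 111 is the lexicographically least accepting string of length 3.

111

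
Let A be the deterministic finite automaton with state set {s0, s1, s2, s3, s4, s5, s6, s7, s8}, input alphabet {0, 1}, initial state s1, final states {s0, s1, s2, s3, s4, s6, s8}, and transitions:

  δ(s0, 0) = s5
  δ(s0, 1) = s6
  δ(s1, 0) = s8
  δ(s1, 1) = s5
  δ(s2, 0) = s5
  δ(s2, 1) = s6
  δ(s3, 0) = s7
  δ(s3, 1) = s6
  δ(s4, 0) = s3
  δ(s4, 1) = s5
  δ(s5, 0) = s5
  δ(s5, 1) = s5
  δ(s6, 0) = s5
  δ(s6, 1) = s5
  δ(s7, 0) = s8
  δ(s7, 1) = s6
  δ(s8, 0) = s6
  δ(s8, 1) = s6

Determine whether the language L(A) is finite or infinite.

The useful states (reachable from s1 and able to reach an accepting state) are {s1, s6, s8}.
Restricted to these states the transition graph has no cycle, so every accepting path has bounded length and L is finite.

finite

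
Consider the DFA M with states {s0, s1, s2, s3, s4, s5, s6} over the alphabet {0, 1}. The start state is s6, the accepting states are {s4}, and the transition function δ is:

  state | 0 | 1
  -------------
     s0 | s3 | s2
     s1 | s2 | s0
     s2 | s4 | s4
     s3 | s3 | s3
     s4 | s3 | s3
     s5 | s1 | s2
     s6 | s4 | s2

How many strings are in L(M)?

The useful subgraph on states {s2, s4, s6} is acyclic, so L(M) is finite; the longest accepting path visits 3 useful states, giving maximum string length 2.
Counting accepting paths from s6 by length: 1 of length 1, 2 of length 2. Total 3.

3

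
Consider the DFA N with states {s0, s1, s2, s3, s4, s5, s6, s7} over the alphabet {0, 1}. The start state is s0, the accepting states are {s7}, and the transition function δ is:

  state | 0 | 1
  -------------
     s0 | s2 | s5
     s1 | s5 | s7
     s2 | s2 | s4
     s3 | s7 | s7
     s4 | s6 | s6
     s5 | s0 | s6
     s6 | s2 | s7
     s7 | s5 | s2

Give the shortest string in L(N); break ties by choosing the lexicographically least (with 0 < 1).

111

A breadth-first search from s0 reaches an accepting state first via the path s0 → s5 → s6 → s7 on input 111.
No string of length < 3 is accepted (BFS exhausts all shorter strings without reaching an accepting state), and 111 is the lexicographically least accepting string of length 3.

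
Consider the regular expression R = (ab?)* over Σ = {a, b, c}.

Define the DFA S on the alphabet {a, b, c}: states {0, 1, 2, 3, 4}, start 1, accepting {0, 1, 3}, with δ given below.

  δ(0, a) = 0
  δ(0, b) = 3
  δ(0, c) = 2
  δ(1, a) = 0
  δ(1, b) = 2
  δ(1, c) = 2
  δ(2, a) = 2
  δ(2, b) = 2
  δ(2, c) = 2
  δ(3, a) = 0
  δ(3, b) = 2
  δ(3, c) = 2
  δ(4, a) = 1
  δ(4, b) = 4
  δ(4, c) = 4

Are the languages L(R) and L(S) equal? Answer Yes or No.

Yes

Converting the expression R to a DFA (subset construction, then merging equivalent states) gives the minimal DFA with states {r0, r1, r2}, start state r0, accepting states {r0, r1} and transitions r0: a→r1, b→r2, c→r2; r1: a→r1, b→r0, c→r2; r2: a→r2, b→r2, c→r2.
Exploring the product automaton R × S from the start pair (r0, 1), following both machines on each input symbol, reaches 4 state pairs: (r0, 1), (r1, 0), (r2, 2), (r0, 3).
R accepts in {r0, r1} and S accepts in {0, 1, 3}. In every reachable pair the two components are either both accepting — (r0, 1), (r1, 0), (r0, 3) — or both non-accepting, so no string is accepted by exactly one of the machines: L(R) \ L(S) and L(S) \ L(R) are both empty.
Hence every string is accepted by R iff it is accepted by S, and the two languages coincide.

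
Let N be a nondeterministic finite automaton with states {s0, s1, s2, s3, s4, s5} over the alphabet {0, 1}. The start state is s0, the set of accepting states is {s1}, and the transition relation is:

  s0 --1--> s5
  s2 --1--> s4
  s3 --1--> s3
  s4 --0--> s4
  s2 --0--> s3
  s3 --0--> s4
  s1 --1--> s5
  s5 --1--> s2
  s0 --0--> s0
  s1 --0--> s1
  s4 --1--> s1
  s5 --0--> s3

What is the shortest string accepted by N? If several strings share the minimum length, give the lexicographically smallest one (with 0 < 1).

1001

A breadth-first search from s0 reaches an accepting state first via the path s0 → s5 → s3 → s4 → s1 on input 1001.
No string of length < 4 is accepted (BFS exhausts all shorter strings without reaching an accepting state), and 1001 is the lexicographically least accepting string of length 4.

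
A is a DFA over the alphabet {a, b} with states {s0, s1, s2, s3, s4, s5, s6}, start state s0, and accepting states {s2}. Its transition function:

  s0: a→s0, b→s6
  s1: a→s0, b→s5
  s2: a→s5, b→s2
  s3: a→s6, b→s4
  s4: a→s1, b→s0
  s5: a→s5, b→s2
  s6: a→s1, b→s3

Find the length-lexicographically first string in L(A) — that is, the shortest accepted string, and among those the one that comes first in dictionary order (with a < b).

A breadth-first search from s0 reaches an accepting state first via the path s0 → s6 → s1 → s5 → s2 on input babb.
No string of length < 4 is accepted (BFS exhausts all shorter strings without reaching an accepting state), and babb is the lexicographically least accepting string of length 4.

babb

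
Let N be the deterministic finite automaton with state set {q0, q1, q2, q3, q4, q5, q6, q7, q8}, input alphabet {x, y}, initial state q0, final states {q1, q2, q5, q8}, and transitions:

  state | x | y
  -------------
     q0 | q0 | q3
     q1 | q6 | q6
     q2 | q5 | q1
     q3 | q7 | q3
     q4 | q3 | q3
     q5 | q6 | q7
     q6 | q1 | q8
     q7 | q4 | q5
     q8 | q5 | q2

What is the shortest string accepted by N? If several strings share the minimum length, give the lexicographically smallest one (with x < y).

A breadth-first search from q0 reaches an accepting state first via the path q0 → q3 → q7 → q5 on input yxy.
No string of length < 3 is accepted (BFS exhausts all shorter strings without reaching an accepting state), and yxy is the lexicographically least accepting string of length 3.

yxy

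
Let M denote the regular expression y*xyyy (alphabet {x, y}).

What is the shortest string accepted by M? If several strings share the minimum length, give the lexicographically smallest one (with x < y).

By inspection of the expression, no string of length less than 4 matches, and xyyy is the lexicographically first match of length 4.

xyyy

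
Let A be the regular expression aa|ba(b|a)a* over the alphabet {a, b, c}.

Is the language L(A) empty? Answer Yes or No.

No

The string aa matches the expression, so it belongs to L(A).
Since L(A) contains at least one string, it is not empty.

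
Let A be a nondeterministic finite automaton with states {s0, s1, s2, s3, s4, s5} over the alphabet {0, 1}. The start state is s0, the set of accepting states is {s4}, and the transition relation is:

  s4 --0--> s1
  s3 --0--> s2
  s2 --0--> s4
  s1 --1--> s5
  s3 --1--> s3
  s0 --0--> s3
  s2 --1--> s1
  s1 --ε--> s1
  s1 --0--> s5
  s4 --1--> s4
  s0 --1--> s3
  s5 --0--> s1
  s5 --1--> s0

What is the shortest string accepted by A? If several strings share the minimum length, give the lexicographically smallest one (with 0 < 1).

A breadth-first search from s0 reaches an accepting state first via the path s0 → s3 → s2 → s4 on input 000.
No string of length < 3 is accepted (BFS exhausts all shorter strings without reaching an accepting state), and 000 is the lexicographically least accepting string of length 3.

000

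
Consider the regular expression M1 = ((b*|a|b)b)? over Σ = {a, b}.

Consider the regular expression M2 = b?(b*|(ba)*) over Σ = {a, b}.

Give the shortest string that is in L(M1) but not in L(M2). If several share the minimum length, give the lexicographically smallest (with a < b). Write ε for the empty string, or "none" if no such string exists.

ab

The string ab is accepted by M1 but not by M2.
No shorter string lies in the difference, and ab is the lexicographically first length-2 string in L(M1) \ L(M2).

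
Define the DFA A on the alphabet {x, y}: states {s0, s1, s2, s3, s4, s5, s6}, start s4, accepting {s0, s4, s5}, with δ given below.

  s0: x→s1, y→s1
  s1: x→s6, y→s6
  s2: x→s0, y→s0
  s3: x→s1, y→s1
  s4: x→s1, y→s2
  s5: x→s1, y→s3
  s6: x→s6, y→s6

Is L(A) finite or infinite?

The useful states (reachable from s4 and able to reach an accepting state) are {s0, s2, s4}.
Restricted to these states the transition graph has no cycle, so every accepting path has bounded length and L is finite.

finite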